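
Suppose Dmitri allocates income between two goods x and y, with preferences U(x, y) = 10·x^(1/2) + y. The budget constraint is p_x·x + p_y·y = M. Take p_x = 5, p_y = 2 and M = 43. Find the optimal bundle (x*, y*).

x* = 4, y* = 11.5

MU_x = 5/√x, MU_y = 1. Tangency: 5/√x = p_x/p_y.
Solve: √x = 5·p_y/p_x, so x*(p_x,p_y) = (5·p_y/p_x)², and y* = (M − p_x·x*)/p_y.
Plugging in: x* = (5·2/5)² = 4, y* = 11.5.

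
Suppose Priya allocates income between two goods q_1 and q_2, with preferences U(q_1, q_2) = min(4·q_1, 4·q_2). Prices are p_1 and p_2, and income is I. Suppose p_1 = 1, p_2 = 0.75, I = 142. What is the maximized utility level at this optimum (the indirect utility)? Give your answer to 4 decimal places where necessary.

V = 324.5714

Here 4·1 + 4·0.75 = 7, giving q_1* = 81.1429 and q_2* = 81.1429.
Utility at the optimum: U(81.1429, 81.1429) = 324.5714.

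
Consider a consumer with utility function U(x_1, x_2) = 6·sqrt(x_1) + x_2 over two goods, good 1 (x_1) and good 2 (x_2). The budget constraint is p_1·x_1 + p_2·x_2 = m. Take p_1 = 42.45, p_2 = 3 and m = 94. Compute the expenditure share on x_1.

Utility is quasi-linear in x_2; the FOC for x_1 is 3/√x_1 = p_1/p_2.
Solve: √x_1 = 3·p_2/p_1, so x_1*(p_1,p_2) = (3·p_2/p_1)², and x_2* = (m − p_1·x_1*)/p_2.
Plugging in: x_1* = (3·3/42.45)² = 0.0449, x_2* = 30.6973.
Expenditure on x_1: 42.45·0.0449 = 1.9081; share = 0.0203.

share on x_1 = 0.0203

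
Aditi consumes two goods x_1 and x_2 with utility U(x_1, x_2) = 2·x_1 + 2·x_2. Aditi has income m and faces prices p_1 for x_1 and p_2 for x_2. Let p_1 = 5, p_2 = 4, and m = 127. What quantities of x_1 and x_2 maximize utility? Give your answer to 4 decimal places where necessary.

Linear utility — the consumer picks whichever good has higher MU/price: 2/5 = 0.4 vs 2/4 = 0.5.
x_2 gives more utility per dollar, so spend all income on x_2: x_2* = m/p_2, x_1* = 0.
Numerically: x_1* = 0, x_2* = 31.75.

x_1* = 0, x_2* = 31.75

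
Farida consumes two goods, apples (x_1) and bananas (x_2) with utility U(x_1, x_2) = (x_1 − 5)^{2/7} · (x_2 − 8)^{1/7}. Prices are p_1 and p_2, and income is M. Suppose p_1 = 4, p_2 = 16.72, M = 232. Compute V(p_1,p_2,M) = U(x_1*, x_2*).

Let x_1' = x_1−5, x_2' = x_2−8. MRS = 2·x_2'/x_1' = p_1/p_2.
After buying the subsistence bundle (5, 8), a share 2/3 of the remaining income goes to x_1: x_1* = 5 + 2/3·(M − 5p_1 − 8p_2)/p_1.
Discretionary income = 232 − 5·4 − 8·16.72 = 78.24; x_1* = 5 + 2/3·78.24/4 = 18.04; x_2* = 8 + 1/3·78.24/16.72 = 9.5598.
Utility at the optimum: U(18.04, 9.5598) = 2.2194.

V = 2.2194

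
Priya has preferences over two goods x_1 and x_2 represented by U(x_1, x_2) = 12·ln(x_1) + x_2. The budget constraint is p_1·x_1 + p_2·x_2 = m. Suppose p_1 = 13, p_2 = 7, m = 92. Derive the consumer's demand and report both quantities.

Set MRS = p_1/p_2: (12/x_1)/1 = p_1/p_2.
So x_1*(p_1,p_2) = 12·p_2/p_1, independent of income; and x_2* = (m − 12·p_2)/p_2.
At the given prices: x_1* = 12·7/13 = 6.4615, and x_2* = 1.1429.

x_1* = 6.4615, x_2* = 1.1429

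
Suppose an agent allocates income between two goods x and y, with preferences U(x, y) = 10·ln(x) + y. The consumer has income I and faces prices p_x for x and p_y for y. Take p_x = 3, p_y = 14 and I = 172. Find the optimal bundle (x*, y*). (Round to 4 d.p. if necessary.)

x* = 46.6667, y* = 2.2857

MU_x = 10/x, MU_y = 1. Tangency: 10/x = p_x/p_y.
So x*(p_x,p_y) = 10·p_y/p_x, independent of income; and y* = (I − 10·p_y)/p_y.
At the given prices: x* = 10·14/3 = 46.6667, and y* = 2.2857.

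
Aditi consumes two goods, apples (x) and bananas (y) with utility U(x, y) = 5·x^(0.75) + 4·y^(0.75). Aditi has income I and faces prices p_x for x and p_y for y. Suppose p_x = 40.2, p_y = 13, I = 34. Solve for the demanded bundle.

x* = 0.0645, y* = 2.4159

From the CES first-order condition, (5/4)·(y/x)^(0.25) = p_x/p_y.
Hence y/x = ((4/5)·p_x/p_y)^(1/(0.25)), i.e. raised to the 4 power.
Substitute y = (y/x)·x into the budget: x* = I/(p_x + p_y·(y/x)).
Numerically y/x = 37.453357, so x* = 34/(40.2 + 13·37.453357) = 0.0645 and y* = 37.453357·0.0645 = 2.4159.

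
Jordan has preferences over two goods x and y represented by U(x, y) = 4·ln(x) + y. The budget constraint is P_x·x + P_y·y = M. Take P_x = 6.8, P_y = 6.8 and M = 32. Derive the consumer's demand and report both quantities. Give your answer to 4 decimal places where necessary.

MU_x = 4/x, MU_y = 1. Tangency: 4/x = P_x/P_y.
So x*(P_x,P_y) = 4·P_y/P_x, independent of income; and y* = (M − 4·P_y)/P_y.
At the given prices: x* = 4·6.8/6.8 = 4, and y* = 0.7059.

x* = 4, y* = 0.7059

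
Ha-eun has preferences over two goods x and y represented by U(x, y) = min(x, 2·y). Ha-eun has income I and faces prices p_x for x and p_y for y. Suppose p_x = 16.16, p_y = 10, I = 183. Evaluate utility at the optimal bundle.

V = 8.6484

With perfect complements, no substitution: consume in ratio x:y = 2:1.
Budget: p_x·x + p_y·(1/2)·x = I, so (2·p_x + p_y)·x = 2·I.
Demand: x*(p_x,p_y,I) = 2·I/(2·p_x + p_y), y* = I/(2·p_x + p_y).
Here 2·16.16 + 10 = 42.32, giving x* = 8.6484 and y* = 4.3242.
Utility at the optimum: U(8.6484, 4.3242) = 8.6484.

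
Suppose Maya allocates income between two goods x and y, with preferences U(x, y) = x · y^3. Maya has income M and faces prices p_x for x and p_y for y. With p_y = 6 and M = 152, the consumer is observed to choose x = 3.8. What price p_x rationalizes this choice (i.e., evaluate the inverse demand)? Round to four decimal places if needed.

Tangency: MRS = (1/3)·y/x = p_x/p_y.
Rearranging, p_y·y = 3·p_x·x. Substituting into the budget gives p_x·x·(1 + 3) = M.
Demand: x*(p_x,p_y,M) = 0.25·M/p_x and y* = 0.75·M/p_y.
Set x* = 3.8 in the demand function and solve for p_x: p_x = 10.

p_x = 10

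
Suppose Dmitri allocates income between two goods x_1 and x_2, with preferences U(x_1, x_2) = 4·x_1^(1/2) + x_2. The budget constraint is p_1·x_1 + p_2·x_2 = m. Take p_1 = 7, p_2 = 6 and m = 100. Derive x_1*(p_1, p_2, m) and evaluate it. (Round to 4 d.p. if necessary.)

MU_x_1 = 2/√x_1, MU_x_2 = 1. Tangency: 2/√x_1 = p_1/p_2.
Thus x_1* = (2·p_2/p_1)² — independent of m — with the rest of income spent on x_2.
Plugging in: x_1* = (2·6/7)² = 2.9388.

x_1* = 2.9388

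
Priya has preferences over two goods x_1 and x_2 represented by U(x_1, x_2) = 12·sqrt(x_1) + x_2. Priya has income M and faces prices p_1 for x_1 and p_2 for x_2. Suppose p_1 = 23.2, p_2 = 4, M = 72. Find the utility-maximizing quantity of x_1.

Utility is quasi-linear in x_2; the FOC for x_1 is 6/√x_1 = p_1/p_2.
Thus x_1* = (6·p_2/p_1)² — independent of M — with the rest of income spent on x_2.
Plugging in: x_1* = (6·4/23.2)² = 1.0702.

x_1* = 1.0702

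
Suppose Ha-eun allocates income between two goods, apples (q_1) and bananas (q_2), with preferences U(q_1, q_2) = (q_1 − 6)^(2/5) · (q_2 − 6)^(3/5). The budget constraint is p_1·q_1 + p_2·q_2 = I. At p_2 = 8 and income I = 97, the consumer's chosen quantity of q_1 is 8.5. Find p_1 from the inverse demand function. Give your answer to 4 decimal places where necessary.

p_1 = 4

This is Cobb-Douglas in (q_1−6, q_2−6): tangency gives 0.4·p_2·(q_2−6) = 0.6·p_1·(q_1−6).
After buying the subsistence bundle (6, 6), a share 0.4 of the remaining income goes to q_1: q_1* = 6 + 0.4·(I − 6p_1 − 6p_2)/p_1.
Set q_1* = 8.5 in the demand function and solve for p_1: p_1 = 4.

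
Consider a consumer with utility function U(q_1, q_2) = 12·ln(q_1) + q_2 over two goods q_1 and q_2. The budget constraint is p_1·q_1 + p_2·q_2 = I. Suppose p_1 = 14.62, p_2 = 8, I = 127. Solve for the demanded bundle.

Set MRS = p_1/p_2: (12/q_1)/1 = p_1/p_2.
So q_1*(p_1,p_2) = 12·p_2/p_1, independent of income; and q_2* = (I − 12·p_2)/p_2.
At the given prices: q_1* = 12·8/14.62 = 6.5663, and q_2* = 3.875.

q_1* = 6.5663, q_2* = 3.875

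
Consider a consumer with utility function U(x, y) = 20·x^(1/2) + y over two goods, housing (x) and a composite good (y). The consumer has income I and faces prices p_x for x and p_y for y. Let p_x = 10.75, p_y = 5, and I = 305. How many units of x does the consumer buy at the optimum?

MU_x = 10/√x, MU_y = 1. Tangency: 10/√x = p_x/p_y.
Solve: √x = 10·p_y/p_x, so x*(p_x,p_y) = (10·p_y/p_x)², and y* = (I − p_x·x*)/p_y.
Plugging in: x* = (10·5/10.75)² = 21.6333.

x* = 21.6333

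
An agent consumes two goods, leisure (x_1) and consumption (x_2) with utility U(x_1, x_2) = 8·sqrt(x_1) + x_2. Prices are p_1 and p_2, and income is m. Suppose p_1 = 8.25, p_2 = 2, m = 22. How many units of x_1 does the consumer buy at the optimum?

x_1* = 0.9403

Utility is quasi-linear in x_2; the FOC for x_1 is 4/√x_1 = p_1/p_2.
Thus x_1* = (4·p_2/p_1)² — independent of m — with the rest of income spent on x_2.
Plugging in: x_1* = (4·2/8.25)² = 0.9403.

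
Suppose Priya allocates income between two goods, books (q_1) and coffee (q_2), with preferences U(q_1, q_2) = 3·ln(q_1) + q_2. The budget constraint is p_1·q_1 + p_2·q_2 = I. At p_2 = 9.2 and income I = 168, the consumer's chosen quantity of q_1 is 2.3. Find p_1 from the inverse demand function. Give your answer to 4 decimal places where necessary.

p_1 = 12

Set MRS = p_1/p_2: (3/q_1)/1 = p_1/p_2.
So q_1*(p_1,p_2) = 3·p_2/p_1, independent of income; and q_2* = (I − 3·p_2)/p_2.
Set q_1* = 2.3 in the demand function and solve for p_1: p_1 = 12.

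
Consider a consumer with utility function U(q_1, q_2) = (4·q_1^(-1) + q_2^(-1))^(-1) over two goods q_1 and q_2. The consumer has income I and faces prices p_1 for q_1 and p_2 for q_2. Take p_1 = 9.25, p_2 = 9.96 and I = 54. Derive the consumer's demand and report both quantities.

Substitute q_2 = (q_2/q_1)·q_1 into the budget: q_1* = I/(p_1 + p_2·(q_2/q_1)).
Numerically q_2/q_1 = 0.481849, so q_1* = 54/(9.25 + 9.96·0.481849) = 3.8436 and q_2* = 0.481849·3.8436 = 1.8521.

q_1* = 3.8436, q_2* = 1.8521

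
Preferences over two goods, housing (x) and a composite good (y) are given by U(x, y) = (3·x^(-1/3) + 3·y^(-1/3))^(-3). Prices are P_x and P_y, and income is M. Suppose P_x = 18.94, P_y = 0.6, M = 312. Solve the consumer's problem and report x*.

From the CES first-order condition, (y/x)^(4/3) = P_x/P_y.
Solve for the ratio: y/x = [P_x/P_y]^(0.75).
Substitute y = (y/x)·x into the budget: x* = M/(P_x + P_y·(y/x)).
Numerically y/x = 13.317464, so x* = 312/(18.94 + 0.6·13.317464) = 11.5854.

x* = 11.5854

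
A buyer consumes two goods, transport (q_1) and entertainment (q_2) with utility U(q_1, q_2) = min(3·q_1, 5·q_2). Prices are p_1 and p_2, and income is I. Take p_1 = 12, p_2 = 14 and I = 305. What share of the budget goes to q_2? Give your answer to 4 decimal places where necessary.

Leontief preferences: the optimum is at the kink where q_1/5 = q_2/3, i.e. q_2 = (3/5)·q_1.
Budget: p_1·q_1 + p_2·(3/5)·q_1 = I, so (5·p_1 + 3·p_2)·q_1 = 5·I.
Demand: q_1*(p_1,p_2,I) = 5·I/(5·p_1 + 3·p_2), q_2* = 3·I/(5·p_1 + 3·p_2).
Here 5·12 + 3·14 = 102, giving q_1* = 14.951 and q_2* = 8.9706.
Expenditure on q_2: 14·8.9706 = 125.5882; share = 0.4118.

share on q_2 = 0.4118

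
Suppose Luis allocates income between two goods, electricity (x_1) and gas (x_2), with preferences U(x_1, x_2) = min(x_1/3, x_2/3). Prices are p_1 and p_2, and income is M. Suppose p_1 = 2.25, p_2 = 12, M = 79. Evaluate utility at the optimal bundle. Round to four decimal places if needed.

With perfect complements, no substitution: consume in ratio x_1:x_2 = 3:3.
Budget: p_1·x_1 + p_2·x_1 = M, so (3·p_1 + 3·p_2)·x_1 = 3·M.
Demand: x_1*(p_1,p_2,M) = 3·M/(3·p_1 + 3·p_2), x_2* = 3·M/(3·p_1 + 3·p_2).
Here 3·2.25 + 3·12 = 42.75, giving x_1* = 5.5439 and x_2* = 5.5439.
Utility at the optimum: U(5.5439, 5.5439) = 1.848.

V = 1.848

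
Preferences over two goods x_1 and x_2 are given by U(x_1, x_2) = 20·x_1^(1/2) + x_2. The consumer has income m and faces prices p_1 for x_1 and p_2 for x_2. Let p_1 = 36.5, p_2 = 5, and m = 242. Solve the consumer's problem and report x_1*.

MU_x_1 = 10/√x_1, MU_x_2 = 1. Tangency: 10/√x_1 = p_1/p_2.
Solve: √x_1 = 10·p_2/p_1, so x_1*(p_1,p_2) = (10·p_2/p_1)², and x_2* = (m − p_1·x_1*)/p_2.
Plugging in: x_1* = (10·5/36.5)² = 1.8765.

x_1* = 1.8765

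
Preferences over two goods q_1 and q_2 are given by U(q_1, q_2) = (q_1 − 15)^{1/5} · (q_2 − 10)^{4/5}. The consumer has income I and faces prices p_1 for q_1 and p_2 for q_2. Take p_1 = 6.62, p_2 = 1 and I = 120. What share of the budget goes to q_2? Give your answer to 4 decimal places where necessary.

This is Cobb-Douglas in (q_1−15, q_2−10): tangency gives 0.2·p_2·(q_2−10) = 0.8·p_1·(q_1−15).
After buying the subsistence bundle (15, 10), a share 0.2 of the remaining income goes to q_1: q_1* = 15 + 0.2·(I − 15p_1 − 10p_2)/p_1.
Discretionary income = 120 − 15·6.62 − 10·1 = 10.7; q_1* = 15 + 0.2·10.7/6.62 = 15.3233; q_2* = 10 + 0.8·10.7/1 = 18.56.
Expenditure on q_2: 1·18.56 = 18.56; share = 0.1547.

share on q_2 = 0.1547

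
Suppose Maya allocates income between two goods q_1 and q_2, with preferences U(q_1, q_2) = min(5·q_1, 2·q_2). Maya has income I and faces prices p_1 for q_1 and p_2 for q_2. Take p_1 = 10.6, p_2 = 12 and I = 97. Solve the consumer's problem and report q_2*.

q_2* = 5.9729

With perfect complements, no substitution: consume in ratio q_1:q_2 = 2:5.
Budget: p_1·q_1 + p_2·(5/2)·q_1 = I, so (2·p_1 + 5·p_2)·q_1 = 2·I.
Demand: q_1*(p_1,p_2,I) = 2·I/(2·p_1 + 5·p_2), q_2* = 5·I/(2·p_1 + 5·p_2).
Here 2·10.6 + 5·12 = 81.2, giving q_2* = 5.9729.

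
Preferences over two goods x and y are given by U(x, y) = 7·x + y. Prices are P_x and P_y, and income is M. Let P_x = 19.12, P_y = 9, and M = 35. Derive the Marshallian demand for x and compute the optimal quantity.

x* = 1.8305

Perfect substitutes: compare marginal utility per dollar. 7/P_x vs 1/P_y → 0.3661 vs 0.1111.
x gives more utility per dollar, so spend all income on x: x* = M/P_x, y* = 0.
Numerically: x* = 1.8305, y* = 0.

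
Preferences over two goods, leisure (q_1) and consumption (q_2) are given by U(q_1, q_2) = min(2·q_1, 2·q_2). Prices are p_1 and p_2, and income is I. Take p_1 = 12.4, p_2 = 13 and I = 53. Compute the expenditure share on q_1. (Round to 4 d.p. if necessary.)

Leontief preferences: the optimum is at the kink where q_1/2 = q_2/2, i.e. q_2 = q_1.
Budget: p_1·q_1 + p_2·q_1 = I, so (2·p_1 + 2·p_2)·q_1 = 2·I.
Demand: q_1*(p_1,p_2,I) = 2·I/(2·p_1 + 2·p_2), q_2* = 2·I/(2·p_1 + 2·p_2).
Here 2·12.4 + 2·13 = 50.8, giving q_1* = 2.0866 and q_2* = 2.0866.
Expenditure on q_1: 12.4·2.0866 = 25.874; share = 0.4882.

share on q_1 = 0.4882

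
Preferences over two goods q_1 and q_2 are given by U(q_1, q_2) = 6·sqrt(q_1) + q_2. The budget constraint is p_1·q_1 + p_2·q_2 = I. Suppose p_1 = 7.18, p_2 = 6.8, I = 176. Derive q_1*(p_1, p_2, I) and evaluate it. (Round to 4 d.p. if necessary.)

MU_q_1 = 3/√q_1, MU_q_2 = 1. Tangency: 3/√q_1 = p_1/p_2.
Thus q_1* = (3·p_2/p_1)² — independent of I — with the rest of income spent on q_2.
Plugging in: q_1* = (3·6.8/7.18)² = 8.0726.

q_1* = 8.0726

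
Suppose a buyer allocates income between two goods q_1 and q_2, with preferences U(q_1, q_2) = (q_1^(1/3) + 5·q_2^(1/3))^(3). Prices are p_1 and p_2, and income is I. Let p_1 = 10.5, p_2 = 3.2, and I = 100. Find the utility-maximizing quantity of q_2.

q_2* = 29.7796

MU_q_1 ∝ q_1^(-2/3), MU_q_2 ∝ 5·q_2^(-2/3), so MRS = (1/5)·(q_2/q_1)^(2/3) = p_1/p_2.
Hence q_2/q_1 = (5·p_1/p_2)^(1/(2/3)), i.e. raised to the 1.5 power.
With the ratio pinned down, the budget gives q_1* = I/(p_1 + p_2·(q_2/q_1)) and q_2* = (q_2/q_1)·q_1*.
Numerically q_2/q_1 = 66.452908, so q_1* = 100/(10.5 + 3.2·66.452908) = 0.4481 and q_2* = 66.452908·0.4481 = 29.7796.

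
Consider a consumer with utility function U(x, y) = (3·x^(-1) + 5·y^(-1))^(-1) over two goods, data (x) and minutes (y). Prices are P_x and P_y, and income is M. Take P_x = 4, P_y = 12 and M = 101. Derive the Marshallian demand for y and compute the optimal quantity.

MU_x ∝ 3·x^(-2), MU_y ∝ 5·y^(-2), so MRS = (3/5)·(y/x)^(2) = P_x/P_y.
Solve for the ratio: y/x = [(5/3)·P_x/P_y]^(0.5).
With the ratio pinned down, the budget gives x* = M/(P_x + P_y·(y/x)) and y* = (y/x)·x*.
Numerically y/x = 0.745356, so x* = 101/(4 + 12·0.745356) = 7.8027 and y* = 0.745356·7.8027 = 5.8158.

y* = 5.8158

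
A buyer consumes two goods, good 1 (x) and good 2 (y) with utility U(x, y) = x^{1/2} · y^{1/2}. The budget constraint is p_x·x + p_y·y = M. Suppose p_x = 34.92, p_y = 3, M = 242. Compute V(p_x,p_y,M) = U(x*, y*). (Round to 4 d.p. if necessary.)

At p_x=34.92, p_y=3, M=242: x* = 0.5·242/34.92 = 3.4651, y* = 40.3333.
Utility at the optimum: U(3.4651, 40.3333) = 11.8219.

V = 11.8219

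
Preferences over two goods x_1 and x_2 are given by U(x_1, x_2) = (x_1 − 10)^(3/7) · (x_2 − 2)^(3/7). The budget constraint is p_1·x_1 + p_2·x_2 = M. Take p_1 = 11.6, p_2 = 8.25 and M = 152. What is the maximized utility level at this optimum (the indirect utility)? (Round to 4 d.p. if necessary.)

V = 0.9971

Discretionary income = 152 − 10·11.6 − 2·8.25 = 19.5; x_1* = 10 + 0.5·19.5/11.6 = 10.8405; x_2* = 2 + 0.5·19.5/8.25 = 3.1818.
Utility at the optimum: U(10.8405, 3.1818) = 0.9971.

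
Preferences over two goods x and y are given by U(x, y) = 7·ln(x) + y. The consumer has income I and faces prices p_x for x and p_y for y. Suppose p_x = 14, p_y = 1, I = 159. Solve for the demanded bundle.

x* = 0.5, y* = 152

Set MRS = p_x/p_y: (7/x)/1 = p_x/p_y.
So x*(p_x,p_y) = 7·p_y/p_x, independent of income; and y* = (I − 7·p_y)/p_y.
At the given prices: x* = 7·1/14 = 0.5, and y* = 152.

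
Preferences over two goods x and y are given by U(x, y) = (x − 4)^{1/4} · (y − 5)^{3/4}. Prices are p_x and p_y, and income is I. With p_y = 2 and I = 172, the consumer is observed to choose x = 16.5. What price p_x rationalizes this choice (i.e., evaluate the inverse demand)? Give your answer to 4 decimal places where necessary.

p_x = 3

This is Cobb-Douglas in (x−4, y−5): tangency gives 0.25·p_y·(y−5) = 0.75·p_x·(x−4).
After buying the subsistence bundle (4, 5), a share 0.25 of the remaining income goes to x: x* = 4 + 0.25·(I − 4p_x − 5p_y)/p_x.
Set x* = 16.5 in the demand function and solve for p_x: p_x = 3.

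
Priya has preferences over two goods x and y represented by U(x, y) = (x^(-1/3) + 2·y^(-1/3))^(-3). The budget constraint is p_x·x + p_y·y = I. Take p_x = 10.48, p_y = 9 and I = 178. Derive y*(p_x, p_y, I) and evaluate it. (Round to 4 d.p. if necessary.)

y* = 12.2261

Substitute y = (y/x)·x into the budget: x* = I/(p_x + p_y·(y/x)).
Numerically y/x = 1.885218, so x* = 178/(10.48 + 9·1.885218) = 6.4852 and y* = 1.885218·6.4852 = 12.2261.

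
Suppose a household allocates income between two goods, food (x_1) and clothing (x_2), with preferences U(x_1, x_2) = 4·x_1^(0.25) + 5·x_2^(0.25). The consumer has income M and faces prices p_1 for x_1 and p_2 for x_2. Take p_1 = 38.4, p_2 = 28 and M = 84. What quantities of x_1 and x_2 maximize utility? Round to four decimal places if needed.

MU_x_1 ∝ 4·x_1^(-0.75), MU_x_2 ∝ 5·x_2^(-0.75), so MRS = (4/5)·(x_2/x_1)^(0.75) = p_1/p_2.
Solve for the ratio: x_2/x_1 = [(5/4)·p_1/p_2]^(4/3).
Substitute x_2 = (x_2/x_1)·x_1 into the budget: x_1* = M/(p_1 + p_2·(x_2/x_1)).
Numerically x_2/x_1 = 2.051686, so x_1* = 84/(38.4 + 28·2.051686) = 0.8764 and x_2* = 2.051686·0.8764 = 1.7981.

x_1* = 0.8764, x_2* = 1.7981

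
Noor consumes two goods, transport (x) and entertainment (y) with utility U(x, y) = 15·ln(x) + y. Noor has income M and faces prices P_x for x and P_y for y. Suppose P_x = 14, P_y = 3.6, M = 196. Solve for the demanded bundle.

x* = 3.8571, y* = 39.4444

So x*(P_x,P_y) = 15·P_y/P_x, independent of income; and y* = (M − 15·P_y)/P_y.
At the given prices: x* = 15·3.6/14 = 3.8571, and y* = 39.4444.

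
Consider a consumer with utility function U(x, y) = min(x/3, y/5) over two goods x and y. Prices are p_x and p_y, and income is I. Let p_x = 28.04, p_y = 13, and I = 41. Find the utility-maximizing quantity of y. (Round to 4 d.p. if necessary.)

Demand: x*(p_x,p_y,I) = 3·I/(3·p_x + 5·p_y), y* = 5·I/(3·p_x + 5·p_y).
Here 3·28.04 + 5·13 = 149.12, giving y* = 1.3747.

y* = 1.3747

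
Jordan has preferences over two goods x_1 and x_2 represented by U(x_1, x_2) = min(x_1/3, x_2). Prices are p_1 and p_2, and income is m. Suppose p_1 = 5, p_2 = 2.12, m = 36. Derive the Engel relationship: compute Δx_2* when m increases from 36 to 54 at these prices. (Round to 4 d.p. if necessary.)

Leontief preferences: the optimum is at the kink where x_1/3 = x_2/1, i.e. x_2 = (1/3)·x_1.
Budget: p_1·x_1 + p_2·(1/3)·x_1 = m, so (3·p_1 + p_2)·x_1 = 3·m.
Demand: x_1*(p_1,p_2,m) = 3·m/(3·p_1 + p_2), x_2* = m/(3·p_1 + p_2).
Here 3·5 + 2.12 = 17.12, giving x_2* = 2.1028.
At m' = 54: x_2* = 3.1542. Change: 3.1542 − 2.1028 = 1.0514.

Δx_2* = 1.0514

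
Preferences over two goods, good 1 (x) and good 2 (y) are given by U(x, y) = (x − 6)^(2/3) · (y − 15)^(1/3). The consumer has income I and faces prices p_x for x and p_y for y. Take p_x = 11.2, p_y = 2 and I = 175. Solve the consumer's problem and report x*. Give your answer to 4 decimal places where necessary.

Let x' = x−6, y' = y−15. MRS = 2·y'/x' = p_x/p_y.
Substituting into the budget: x* = 6 + 2/3·(I − 6·p_x − 15·p_y)/p_x, and y* = 15 + 1/3·(…)/p_y.
Discretionary income = 175 − 6·11.2 − 15·2 = 77.8; x* = 6 + 2/3·77.8/11.2 = 10.631.

x* = 10.631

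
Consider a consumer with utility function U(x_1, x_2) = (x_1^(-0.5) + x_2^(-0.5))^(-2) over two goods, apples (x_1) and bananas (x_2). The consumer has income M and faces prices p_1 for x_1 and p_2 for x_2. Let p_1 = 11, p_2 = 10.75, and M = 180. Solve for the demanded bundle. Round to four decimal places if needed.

x_1* = 8.2132, x_2* = 8.34

MU_x_1 ∝ x_1^(-1.5), MU_x_2 ∝ x_2^(-1.5), so MRS = (x_2/x_1)^(1.5) = p_1/p_2.
Solve for the ratio: x_2/x_1 = [p_1/p_2]^(2/3).
With the ratio pinned down, the budget gives x_1* = M/(p_1 + p_2·(x_2/x_1)) and x_2* = (x_2/x_1)·x_1*.
Numerically x_2/x_1 = 1.015444, so x_1* = 180/(11 + 10.75·1.015444) = 8.2132 and x_2* = 1.015444·8.2132 = 8.34.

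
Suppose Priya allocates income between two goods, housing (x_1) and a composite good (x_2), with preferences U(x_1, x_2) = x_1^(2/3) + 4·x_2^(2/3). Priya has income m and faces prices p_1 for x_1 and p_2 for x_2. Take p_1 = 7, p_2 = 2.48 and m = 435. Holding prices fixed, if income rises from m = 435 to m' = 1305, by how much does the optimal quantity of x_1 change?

From the CES first-order condition, (1/4)·(x_2/x_1)^(1/3) = p_1/p_2.
Solve for the ratio: x_2/x_1 = [4·p_1/p_2]^(3).
Substitute x_2 = (x_2/x_1)·x_1 into the budget: x_1* = m/(p_1 + p_2·(x_2/x_1)).
Numerically x_2/x_1 = 1439.193045, so x_1* = 435/(7 + 2.48·1439.193045) = 0.1216.
At m' = 1305: x_1* = 0.3649. Change: 0.3649 − 0.1216 = 0.2433.

Δx_1* = 0.2433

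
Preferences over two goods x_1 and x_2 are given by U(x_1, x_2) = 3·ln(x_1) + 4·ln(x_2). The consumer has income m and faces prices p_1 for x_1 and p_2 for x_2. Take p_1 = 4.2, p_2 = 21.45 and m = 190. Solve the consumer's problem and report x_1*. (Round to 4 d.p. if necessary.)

Tangency: MRS = (3/4)·x_2/x_1 = p_1/p_2.
Rearranging, p_2·x_2 = (4/3)·p_1·x_1. Substituting into the budget gives p_1·x_1·(1 + (4/3)) = m.
Demand: x_1*(p_1,p_2,m) = 3/7·m/p_1 and x_2* = 4/7·m/p_2.
At p_1=4.2, p_2=21.45, m=190: x_1* = 3/7·190/4.2 = 19.3878.

x_1* = 19.3878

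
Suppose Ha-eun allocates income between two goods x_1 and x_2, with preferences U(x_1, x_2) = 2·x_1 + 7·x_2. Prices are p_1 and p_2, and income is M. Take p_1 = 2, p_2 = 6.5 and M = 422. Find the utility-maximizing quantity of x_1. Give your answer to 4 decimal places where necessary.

x_1* = 0

Perfect substitutes: compare marginal utility per dollar. 2/p_1 vs 7/p_2 → 1 vs 1.0769.
x_2 gives more utility per dollar, so spend all income on x_2: x_2* = M/p_2, x_1* = 0.
Numerically: x_1* = 0, x_2* = 64.9231.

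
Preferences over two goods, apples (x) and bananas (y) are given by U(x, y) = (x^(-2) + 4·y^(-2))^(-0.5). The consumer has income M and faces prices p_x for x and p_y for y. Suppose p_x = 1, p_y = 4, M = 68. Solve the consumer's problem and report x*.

x* = 13.6

MRS = MU_x/MU_y = (1/4)·(y/x)^(3). Set equal to p_x/p_y.
Hence y/x = (4·p_x/p_y)^(1/(3)), i.e. raised to the 1/3 power.
Substitute y = (y/x)·x into the budget: x* = M/(p_x + p_y·(y/x)).
Numerically y/x = 1, so x* = 68/(1 + 4·1) = 13.6.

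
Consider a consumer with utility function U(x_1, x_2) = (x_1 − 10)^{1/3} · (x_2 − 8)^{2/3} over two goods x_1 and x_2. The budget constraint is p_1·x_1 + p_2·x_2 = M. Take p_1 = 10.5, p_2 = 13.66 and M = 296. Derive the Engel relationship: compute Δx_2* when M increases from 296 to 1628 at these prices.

Δx_2* = 65.0073

After buying the subsistence bundle (10, 8), a share 1/3 of the remaining income goes to x_1: x_1* = 10 + 1/3·(M − 10p_1 − 8p_2)/p_1.
Discretionary income = 296 − 10·10.5 − 8·13.66 = 81.72; x_2* = 8 + 2/3·81.72/13.66 = 11.9883.
At M' = 1628: x_2* = 76.9956. Change: 76.9956 − 11.9883 = 65.0073.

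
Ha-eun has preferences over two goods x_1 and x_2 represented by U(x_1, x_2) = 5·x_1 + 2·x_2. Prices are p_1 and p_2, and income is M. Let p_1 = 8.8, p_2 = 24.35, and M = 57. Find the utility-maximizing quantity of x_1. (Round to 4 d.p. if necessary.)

x_1* = 6.4773

Linear utility — the consumer picks whichever good has higher MU/price: 5/8.8 = 0.5682 vs 2/24.35 = 0.0821.
x_1 gives more utility per dollar, so spend all income on x_1: x_1* = M/p_1, x_2* = 0.
Numerically: x_1* = 6.4773, x_2* = 0.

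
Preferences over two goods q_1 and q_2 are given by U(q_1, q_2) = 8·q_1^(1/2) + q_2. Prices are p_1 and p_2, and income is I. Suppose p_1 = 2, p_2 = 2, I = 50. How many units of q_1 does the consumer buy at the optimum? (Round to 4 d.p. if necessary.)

q_1* = 16

Utility is quasi-linear in q_2; the FOC for q_1 is 4/√q_1 = p_1/p_2.
Thus q_1* = (4·p_2/p_1)² — independent of I — with the rest of income spent on q_2.
Plugging in: q_1* = (4·2/2)² = 16.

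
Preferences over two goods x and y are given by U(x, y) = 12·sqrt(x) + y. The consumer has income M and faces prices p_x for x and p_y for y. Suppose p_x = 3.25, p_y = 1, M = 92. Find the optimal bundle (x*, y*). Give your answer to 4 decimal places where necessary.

Set MRS = p_x/p_y: 6·x^(−1/2) = p_x/p_y.
Thus x* = (6·p_y/p_x)² — independent of M — with the rest of income spent on y.
Plugging in: x* = (6·1/3.25)² = 3.4083, y* = 80.9231.

x* = 3.4083, y* = 80.9231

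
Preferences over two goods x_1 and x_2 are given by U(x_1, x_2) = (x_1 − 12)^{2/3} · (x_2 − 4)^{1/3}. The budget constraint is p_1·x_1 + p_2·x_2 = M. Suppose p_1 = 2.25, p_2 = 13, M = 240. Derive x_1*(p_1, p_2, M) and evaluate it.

MRS = 2·(x_2−4)/(x_1−12). Tangency with p_1/p_2 gives x_2−4 = (1/2)·(p_1/p_2)·(x_1−12).
After buying the subsistence bundle (12, 4), a share 2/3 of the remaining income goes to x_1: x_1* = 12 + 2/3·(M − 12p_1 − 4p_2)/p_1.
Discretionary income = 240 − 12·2.25 − 4·13 = 161; x_1* = 12 + 2/3·161/2.25 = 59.7037.

x_1* = 59.7037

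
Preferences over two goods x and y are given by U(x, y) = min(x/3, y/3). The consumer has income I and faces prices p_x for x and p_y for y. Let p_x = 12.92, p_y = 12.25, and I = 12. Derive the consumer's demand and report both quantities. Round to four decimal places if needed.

x* = 0.4768, y* = 0.4768

Leontief preferences: the optimum is at the kink where x/3 = y/3, i.e. y = x.
Budget: p_x·x + p_y·x = I, so (3·p_x + 3·p_y)·x = 3·I.
Demand: x*(p_x,p_y,I) = 3·I/(3·p_x + 3·p_y), y* = 3·I/(3·p_x + 3·p_y).
Here 3·12.92 + 3·12.25 = 75.51, giving x* = 0.4768 and y* = 0.4768.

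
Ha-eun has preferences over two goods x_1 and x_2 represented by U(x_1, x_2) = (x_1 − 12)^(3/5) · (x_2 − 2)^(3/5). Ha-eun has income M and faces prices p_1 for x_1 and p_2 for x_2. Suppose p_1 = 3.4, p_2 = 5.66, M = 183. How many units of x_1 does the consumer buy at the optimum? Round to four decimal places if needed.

x_1* = 31.2471

After buying the subsistence bundle (12, 2), a share 0.5 of the remaining income goes to x_1: x_1* = 12 + 0.5·(M − 12p_1 − 2p_2)/p_1.
Discretionary income = 183 − 12·3.4 − 2·5.66 = 130.88; x_1* = 12 + 0.5·130.88/3.4 = 31.2471.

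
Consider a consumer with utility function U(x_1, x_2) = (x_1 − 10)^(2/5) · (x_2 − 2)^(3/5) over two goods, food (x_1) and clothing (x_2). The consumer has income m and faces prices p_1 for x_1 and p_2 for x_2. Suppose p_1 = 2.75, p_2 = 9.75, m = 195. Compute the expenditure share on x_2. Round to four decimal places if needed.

share on x_2 = 0.5554

This is Cobb-Douglas in (x_1−10, x_2−2): tangency gives 0.4·p_2·(x_2−2) = 0.6·p_1·(x_1−10).
Substituting into the budget: x_1* = 10 + 0.4·(m − 10·p_1 − 2·p_2)/p_1, and x_2* = 2 + 0.6·(…)/p_2.
Discretionary income = 195 − 10·2.75 − 2·9.75 = 148; x_1* = 10 + 0.4·148/2.75 = 31.5273; x_2* = 2 + 0.6·148/9.75 = 11.1077.
Expenditure on x_2: 9.75·11.1077 = 108.3; share = 0.5554.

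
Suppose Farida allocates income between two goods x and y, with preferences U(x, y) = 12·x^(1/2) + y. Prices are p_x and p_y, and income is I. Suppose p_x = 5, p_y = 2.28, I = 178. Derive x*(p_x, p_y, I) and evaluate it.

Utility is quasi-linear in y; the FOC for x is 6/√x = p_x/p_y.
Solve: √x = 6·p_y/p_x, so x*(p_x,p_y) = (6·p_y/p_x)², and y* = (I − p_x·x*)/p_y.
Plugging in: x* = (6·2.28/5)² = 7.4857.

x* = 7.4857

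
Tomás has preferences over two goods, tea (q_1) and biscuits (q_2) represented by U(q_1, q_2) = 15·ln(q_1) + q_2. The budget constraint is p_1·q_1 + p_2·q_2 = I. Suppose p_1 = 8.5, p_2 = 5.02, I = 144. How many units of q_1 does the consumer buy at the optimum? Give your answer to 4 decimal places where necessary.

q_1* = 8.8588

So q_1*(p_1,p_2) = 15·p_2/p_1, independent of income; and q_2* = (I − 15·p_2)/p_2.
At the given prices: q_1* = 15·5.02/8.5 = 8.8588.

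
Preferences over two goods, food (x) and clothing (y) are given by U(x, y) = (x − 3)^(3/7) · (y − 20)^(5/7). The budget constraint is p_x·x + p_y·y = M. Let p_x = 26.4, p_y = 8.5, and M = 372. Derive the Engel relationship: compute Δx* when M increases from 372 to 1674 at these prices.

Δx* = 18.4943

This is Cobb-Douglas in (x−3, y−20): tangency gives 3/7·p_y·(y−20) = 5/7·p_x·(x−3).
Substituting into the budget: x* = 3 + 0.375·(M − 3·p_x − 20·p_y)/p_x, and y* = 20 + 0.625·(…)/p_y.
Discretionary income = 372 − 3·26.4 − 20·8.5 = 122.8; x* = 3 + 0.375·122.8/26.4 = 4.7443.
At M' = 1674: x* = 23.2386. Change: 23.2386 − 4.7443 = 18.4943.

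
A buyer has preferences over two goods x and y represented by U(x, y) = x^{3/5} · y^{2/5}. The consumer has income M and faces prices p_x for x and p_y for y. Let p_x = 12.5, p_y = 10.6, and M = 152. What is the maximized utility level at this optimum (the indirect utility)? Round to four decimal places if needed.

V = 6.6266

At p_x=12.5, p_y=10.6, M=152: x* = 0.6·152/12.5 = 7.296, y* = 5.7358.
Utility at the optimum: U(7.296, 5.7358) = 6.6266.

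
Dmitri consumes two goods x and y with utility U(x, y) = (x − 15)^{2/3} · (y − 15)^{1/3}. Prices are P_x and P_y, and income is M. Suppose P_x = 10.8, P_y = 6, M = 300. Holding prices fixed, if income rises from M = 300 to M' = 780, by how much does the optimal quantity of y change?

Δy* = 26.6667

This is Cobb-Douglas in (x−15, y−15): tangency gives 2/3·P_y·(y−15) = 1/3·P_x·(x−15).
After buying the subsistence bundle (15, 15), a share 2/3 of the remaining income goes to x: x* = 15 + 2/3·(M − 15P_x − 15P_y)/P_x.
Discretionary income = 300 − 15·10.8 − 15·6 = 48; y* = 15 + 1/3·48/6 = 17.6667.
At M' = 780: y* = 44.3333. Change: 44.3333 − 17.6667 = 26.6667.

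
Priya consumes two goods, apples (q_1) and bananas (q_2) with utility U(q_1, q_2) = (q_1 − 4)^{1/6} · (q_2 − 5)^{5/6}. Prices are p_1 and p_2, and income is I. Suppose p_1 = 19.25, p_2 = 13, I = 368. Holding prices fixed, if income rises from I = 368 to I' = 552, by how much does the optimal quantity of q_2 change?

This is Cobb-Douglas in (q_1−4, q_2−5): tangency gives 1/6·p_2·(q_2−5) = 5/6·p_1·(q_1−4).
Substituting into the budget: q_1* = 4 + 1/6·(I − 4·p_1 − 5·p_2)/p_1, and q_2* = 5 + 5/6·(…)/p_2.
Discretionary income = 368 − 4·19.25 − 5·13 = 226; q_2* = 5 + 5/6·226/13 = 19.4872.
At I' = 552: q_2* = 31.2821. Change: 31.2821 − 19.4872 = 11.7949.

Δq_2* = 11.7949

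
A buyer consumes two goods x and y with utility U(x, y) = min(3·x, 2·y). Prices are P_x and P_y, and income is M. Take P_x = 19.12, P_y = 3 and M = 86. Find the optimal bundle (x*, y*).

Leontief preferences: the optimum is at the kink where x/2 = y/3, i.e. y = (3/2)·x.
Budget: P_x·x + P_y·(3/2)·x = M, so (2·P_x + 3·P_y)·x = 2·M.
Demand: x*(P_x,P_y,M) = 2·M/(2·P_x + 3·P_y), y* = 3·M/(2·P_x + 3·P_y).
Here 2·19.12 + 3·3 = 47.24, giving x* = 3.641 and y* = 5.4615.

x* = 3.641, y* = 5.4615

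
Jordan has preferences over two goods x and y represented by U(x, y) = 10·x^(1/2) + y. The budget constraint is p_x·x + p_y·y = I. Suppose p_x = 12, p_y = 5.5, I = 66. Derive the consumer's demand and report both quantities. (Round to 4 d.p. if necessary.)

MU_x = 5/√x, MU_y = 1. Tangency: 5/√x = p_x/p_y.
Solve: √x = 5·p_y/p_x, so x*(p_x,p_y) = (5·p_y/p_x)², and y* = (I − p_x·x*)/p_y.
Plugging in: x* = (5·5.5/12)² = 5.2517, y* = 0.5417.

x* = 5.2517, y* = 0.5417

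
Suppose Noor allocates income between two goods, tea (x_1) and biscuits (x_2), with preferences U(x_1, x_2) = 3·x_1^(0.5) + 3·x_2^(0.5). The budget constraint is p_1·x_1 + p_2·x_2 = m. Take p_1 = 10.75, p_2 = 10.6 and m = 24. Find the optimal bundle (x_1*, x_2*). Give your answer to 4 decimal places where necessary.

x_1* = 1.1084, x_2* = 1.14

From the CES first-order condition, (x_2/x_1)^(0.5) = p_1/p_2.
Hence x_2/x_1 = (p_1/p_2)^(1/(0.5)), i.e. raised to the 2 power.
Substitute x_2 = (x_2/x_1)·x_1 into the budget: x_1* = m/(p_1 + p_2·(x_2/x_1)).
Numerically x_2/x_1 = 1.028502, so x_1* = 24/(10.75 + 10.6·1.028502) = 1.1084 and x_2* = 1.028502·1.1084 = 1.14.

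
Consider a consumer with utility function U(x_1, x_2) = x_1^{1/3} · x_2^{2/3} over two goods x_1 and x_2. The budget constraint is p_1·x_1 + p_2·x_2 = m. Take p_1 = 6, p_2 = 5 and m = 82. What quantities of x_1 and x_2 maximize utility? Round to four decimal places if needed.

Demand: x_1*(p_1,p_2,m) = 1/3·m/p_1 and x_2* = 2/3·m/p_2.
At p_1=6, p_2=5, m=82: x_1* = 1/3·82/6 = 4.5556, x_2* = 10.9333.

x_1* = 4.5556, x_2* = 10.9333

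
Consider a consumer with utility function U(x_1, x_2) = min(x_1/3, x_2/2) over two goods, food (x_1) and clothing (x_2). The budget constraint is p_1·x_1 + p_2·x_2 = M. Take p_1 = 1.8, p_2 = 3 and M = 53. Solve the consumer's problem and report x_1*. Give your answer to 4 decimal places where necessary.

Leontief preferences: the optimum is at the kink where x_1/3 = x_2/2, i.e. x_2 = (2/3)·x_1.
Budget: p_1·x_1 + p_2·(2/3)·x_1 = M, so (3·p_1 + 2·p_2)·x_1 = 3·M.
Demand: x_1*(p_1,p_2,M) = 3·M/(3·p_1 + 2·p_2), x_2* = 2·M/(3·p_1 + 2·p_2).
Here 3·1.8 + 2·3 = 11.4, giving x_1* = 13.9474.

x_1* = 13.9474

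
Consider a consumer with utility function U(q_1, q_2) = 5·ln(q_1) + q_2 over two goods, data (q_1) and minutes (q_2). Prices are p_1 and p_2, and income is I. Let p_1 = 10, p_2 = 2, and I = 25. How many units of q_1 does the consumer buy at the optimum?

q_1* = 1

MU_q_1 = 5/q_1, MU_q_2 = 1. Tangency: 5/q_1 = p_1/p_2.
So q_1*(p_1,p_2) = 5·p_2/p_1, independent of income; and q_2* = (I − 5·p_2)/p_2.
At the given prices: q_1* = 5·2/10 = 1.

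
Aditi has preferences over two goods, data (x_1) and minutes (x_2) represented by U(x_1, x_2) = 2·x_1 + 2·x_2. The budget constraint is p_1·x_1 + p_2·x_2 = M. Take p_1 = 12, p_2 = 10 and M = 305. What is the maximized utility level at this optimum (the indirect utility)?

Linear utility — the consumer picks whichever good has higher MU/price: 2/12 = 0.1667 vs 2/10 = 0.2.
x_2 gives more utility per dollar, so spend all income on x_2: x_2* = M/p_2, x_1* = 0.
Numerically: x_1* = 0, x_2* = 30.5.
Utility at the optimum: U(0, 30.5) = 61.

V = 61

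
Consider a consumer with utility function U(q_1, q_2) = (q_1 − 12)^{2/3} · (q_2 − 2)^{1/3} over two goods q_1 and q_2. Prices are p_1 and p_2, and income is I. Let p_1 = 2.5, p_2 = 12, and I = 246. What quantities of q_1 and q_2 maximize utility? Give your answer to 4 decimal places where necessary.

This is Cobb-Douglas in (q_1−12, q_2−2): tangency gives 2/3·p_2·(q_2−2) = 1/3·p_1·(q_1−12).
After buying the subsistence bundle (12, 2), a share 2/3 of the remaining income goes to q_1: q_1* = 12 + 2/3·(I − 12p_1 − 2p_2)/p_1.
Discretionary income = 246 − 12·2.5 − 2·12 = 192; q_1* = 12 + 2/3·192/2.5 = 63.2; q_2* = 2 + 1/3·192/12 = 7.3333.

q_1* = 63.2, q_2* = 7.3333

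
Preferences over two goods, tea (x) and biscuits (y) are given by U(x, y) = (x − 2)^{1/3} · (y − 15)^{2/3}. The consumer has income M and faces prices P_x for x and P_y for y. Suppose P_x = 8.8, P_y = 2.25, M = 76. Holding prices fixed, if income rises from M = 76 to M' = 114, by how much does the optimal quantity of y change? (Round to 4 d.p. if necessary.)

Δy* = 11.2593

MRS = (1/2)·(y−15)/(x−2). Tangency with P_x/P_y gives y−15 = 2·(P_x/P_y)·(x−2).
Substituting into the budget: x* = 2 + 1/3·(M − 2·P_x − 15·P_y)/P_x, and y* = 15 + 2/3·(…)/P_y.
Discretionary income = 76 − 2·8.8 − 15·2.25 = 24.65; y* = 15 + 2/3·24.65/2.25 = 22.3037.
At M' = 114: y* = 33.563. Change: 33.563 − 22.3037 = 11.2593.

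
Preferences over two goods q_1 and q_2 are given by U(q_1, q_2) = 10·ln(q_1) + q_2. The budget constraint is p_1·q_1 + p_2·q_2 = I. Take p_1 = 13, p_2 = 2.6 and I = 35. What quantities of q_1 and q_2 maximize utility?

MU_q_1 = 10/q_1, MU_q_2 = 1. Tangency: 10/q_1 = p_1/p_2.
So q_1*(p_1,p_2) = 10·p_2/p_1, independent of income; and q_2* = (I − 10·p_2)/p_2.
At the given prices: q_1* = 10·2.6/13 = 2, and q_2* = 3.4615.

q_1* = 2, q_2* = 3.4615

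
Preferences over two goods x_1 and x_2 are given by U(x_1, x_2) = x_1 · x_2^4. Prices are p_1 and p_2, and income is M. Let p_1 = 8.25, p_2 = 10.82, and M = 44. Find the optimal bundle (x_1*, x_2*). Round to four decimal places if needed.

x_1* = 1.0667, x_2* = 3.2532

Demand: x_1*(p_1,p_2,M) = 0.2·M/p_1 and x_2* = 0.8·M/p_2.
At p_1=8.25, p_2=10.82, M=44: x_1* = 0.2·44/8.25 = 1.0667, x_2* = 3.2532.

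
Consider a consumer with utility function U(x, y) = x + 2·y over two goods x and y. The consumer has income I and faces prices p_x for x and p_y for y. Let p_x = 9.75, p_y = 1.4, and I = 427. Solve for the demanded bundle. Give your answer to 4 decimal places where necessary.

Perfect substitutes: compare marginal utility per dollar. 1/p_x vs 2/p_y → 0.1026 vs 1.4286.
y gives more utility per dollar, so spend all income on y: y* = I/p_y, x* = 0.
Numerically: x* = 0, y* = 305.

x* = 0, y* = 305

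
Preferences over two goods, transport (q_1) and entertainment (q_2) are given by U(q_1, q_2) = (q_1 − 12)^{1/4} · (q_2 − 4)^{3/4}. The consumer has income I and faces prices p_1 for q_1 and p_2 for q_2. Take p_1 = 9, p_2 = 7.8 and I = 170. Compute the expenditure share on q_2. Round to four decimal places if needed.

share on q_2 = 0.3194

This is Cobb-Douglas in (q_1−12, q_2−4): tangency gives 0.25·p_2·(q_2−4) = 0.75·p_1·(q_1−12).
Substituting into the budget: q_1* = 12 + 0.25·(I − 12·p_1 − 4·p_2)/p_1, and q_2* = 4 + 0.75·(…)/p_2.
Discretionary income = 170 − 12·9 − 4·7.8 = 30.8; q_1* = 12 + 0.25·30.8/9 = 12.8556; q_2* = 4 + 0.75·30.8/7.8 = 6.9615.
Expenditure on q_2: 7.8·6.9615 = 54.3; share = 0.3194.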